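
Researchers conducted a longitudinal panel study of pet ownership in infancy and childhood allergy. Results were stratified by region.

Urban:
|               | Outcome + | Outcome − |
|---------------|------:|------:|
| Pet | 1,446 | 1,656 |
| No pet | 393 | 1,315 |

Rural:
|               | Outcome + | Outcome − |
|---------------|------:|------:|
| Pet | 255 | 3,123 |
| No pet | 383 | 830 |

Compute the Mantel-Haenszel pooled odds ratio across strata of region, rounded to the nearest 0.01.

OR_MH = Σ(aᵢdᵢ/nᵢ) / Σ(bᵢcᵢ/nᵢ), where nᵢ is the stratum total.
Stratum 1 (Urban): n = 4810; a·d/n = 1446·1315/4810 = 395.3202; b·c/n = 1656·393/4810 = 135.3031
Stratum 2 (Rural): n = 4591; a·d/n = 255·830/4591 = 46.1011; b·c/n = 3123·383/4591 = 260.5334
OR_MH = (395.3202 + 46.1011) / (135.3031 + 260.5334) = 441.4212 / 395.8366 = 1.11516

1.12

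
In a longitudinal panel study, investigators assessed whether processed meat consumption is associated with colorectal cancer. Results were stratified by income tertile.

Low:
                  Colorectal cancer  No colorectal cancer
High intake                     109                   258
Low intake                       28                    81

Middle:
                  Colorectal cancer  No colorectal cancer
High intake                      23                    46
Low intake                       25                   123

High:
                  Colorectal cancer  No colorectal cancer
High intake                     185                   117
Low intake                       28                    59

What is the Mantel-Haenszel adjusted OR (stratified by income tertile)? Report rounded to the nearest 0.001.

OR_MH = Σ(aᵢdᵢ/nᵢ) / Σ(bᵢcᵢ/nᵢ), where nᵢ is the stratum total.
Stratum 1 (Low): n = 476; a·d/n = 109·81/476 = 18.5483; b·c/n = 258·28/476 = 15.1765
Stratum 2 (Middle): n = 217; a·d/n = 23·123/217 = 13.0369; b·c/n = 46·25/217 = 5.2995
Stratum 3 (High): n = 389; a·d/n = 185·59/389 = 28.0591; b·c/n = 117·28/389 = 8.4216
OR_MH = (18.5483 + 13.0369 + 28.0591) / (15.1765 + 5.2995 + 8.4216) = 59.6443 / 28.8976 = 2.06399

2.064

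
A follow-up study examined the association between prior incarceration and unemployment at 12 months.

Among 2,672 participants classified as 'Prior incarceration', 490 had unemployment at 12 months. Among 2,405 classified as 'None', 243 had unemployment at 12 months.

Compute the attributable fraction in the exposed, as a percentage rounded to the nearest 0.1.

44.9

From the description: a = 490, b = 2182, c = 243, d = 2162.
Risk in exposed = 490/2672 = 0.18338; risk in unexposed = 243/2405 = 0.10104.
RR = 0.18338/0.10104 = 1.81497
AR% = (RR − 1)/RR × 100 = (1.81497 − 1)/1.81497 × 100 = 44.9025%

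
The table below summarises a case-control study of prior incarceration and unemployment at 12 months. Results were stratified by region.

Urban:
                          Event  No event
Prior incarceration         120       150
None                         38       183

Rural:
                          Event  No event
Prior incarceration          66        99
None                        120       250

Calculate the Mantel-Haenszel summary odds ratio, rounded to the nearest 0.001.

2.235

OR_MH = Σ(aᵢdᵢ/nᵢ) / Σ(bᵢcᵢ/nᵢ), where nᵢ is the stratum total.
Stratum 1 (Urban): n = 491; a·d/n = 120·183/491 = 44.7251; b·c/n = 150·38/491 = 11.6090
Stratum 2 (Rural): n = 535; a·d/n = 66·250/535 = 30.8411; b·c/n = 99·120/535 = 22.2056
OR_MH = (44.7251 + 30.8411) / (11.6090 + 22.2056) = 75.5662 / 33.8146 = 2.23472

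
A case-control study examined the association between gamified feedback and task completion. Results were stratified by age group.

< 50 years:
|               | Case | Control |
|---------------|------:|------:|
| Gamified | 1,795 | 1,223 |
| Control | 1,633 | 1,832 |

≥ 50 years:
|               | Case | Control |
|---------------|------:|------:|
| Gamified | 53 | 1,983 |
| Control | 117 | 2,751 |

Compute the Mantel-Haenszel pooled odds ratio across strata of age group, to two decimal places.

1.51

OR_MH = Σ(aᵢdᵢ/nᵢ) / Σ(bᵢcᵢ/nᵢ), where nᵢ is the stratum total.
Stratum 1 (< 50 years): n = 6483; a·d/n = 1795·1832/6483 = 507.2405; b·c/n = 1223·1633/6483 = 308.0609
Stratum 2 (≥ 50 years): n = 4904; a·d/n = 53·2751/4904 = 29.7314; b·c/n = 1983·117/4904 = 47.3106
OR_MH = (507.2405 + 29.7314) / (308.0609 + 47.3106) = 536.9719 / 355.3715 = 1.51102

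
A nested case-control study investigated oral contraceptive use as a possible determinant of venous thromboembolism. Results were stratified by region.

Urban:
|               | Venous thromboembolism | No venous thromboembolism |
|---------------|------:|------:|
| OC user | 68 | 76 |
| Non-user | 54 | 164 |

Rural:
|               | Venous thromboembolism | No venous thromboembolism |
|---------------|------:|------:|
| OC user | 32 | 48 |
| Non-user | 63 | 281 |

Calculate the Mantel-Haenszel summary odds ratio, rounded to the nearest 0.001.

2.816

OR_MH = Σ(aᵢdᵢ/nᵢ) / Σ(bᵢcᵢ/nᵢ), where nᵢ is the stratum total.
Stratum 1 (Urban): n = 362; a·d/n = 68·164/362 = 30.8066; b·c/n = 76·54/362 = 11.3370
Stratum 2 (Rural): n = 424; a·d/n = 32·281/424 = 21.2075; b·c/n = 48·63/424 = 7.1321
OR_MH = (30.8066 + 21.2075) / (11.3370 + 7.1321) = 52.0142 / 18.4691 = 2.81628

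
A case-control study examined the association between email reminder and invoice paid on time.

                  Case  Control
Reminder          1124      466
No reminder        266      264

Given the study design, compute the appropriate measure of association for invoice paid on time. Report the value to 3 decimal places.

Cells: a = 1124, b = 466, c = 266, d = 264.
This is a case-control study: participants were sampled on outcome status, so risks in the source population cannot be estimated directly — relative risk is not valid here. The odds ratio is the appropriate measure.
OR = (a·d)/(b·c) = (1124 × 264) / (466 × 266) = 296736 / 123956 = 2.39388

2.394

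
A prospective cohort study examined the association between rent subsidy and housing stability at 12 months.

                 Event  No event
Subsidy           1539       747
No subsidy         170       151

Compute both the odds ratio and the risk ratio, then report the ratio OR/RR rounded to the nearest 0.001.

1.440

Cells: a = 1539, b = 747, c = 170, d = 151.
OR = (1539·151)/(747·170) = 232389/126990 = 1.82998
Risk in exposed = 1539/2286 = 0.67323; risk in unexposed = 170/321 = 0.52960; RR = 1.27121
OR/RR = 1.82998 / 1.27121 = 1.43955
The outcome is not rare, so the OR lies further from 1 than the RR.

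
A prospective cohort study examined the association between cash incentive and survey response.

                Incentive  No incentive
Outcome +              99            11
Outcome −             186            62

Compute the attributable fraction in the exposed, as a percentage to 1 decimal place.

Reading the table with exposure as columns: a = 99 (Incentive, case), b = 186 (Incentive, non-case), c = 11 (No incentive, case), d = 62.
Risk in exposed = 99/285 = 0.34737; risk in unexposed = 11/73 = 0.15068.
RR = 0.34737/0.15068 = 2.30526
AR% = (RR − 1)/RR × 100 = (2.30526 − 1)/2.30526 × 100 = 56.6210%

56.6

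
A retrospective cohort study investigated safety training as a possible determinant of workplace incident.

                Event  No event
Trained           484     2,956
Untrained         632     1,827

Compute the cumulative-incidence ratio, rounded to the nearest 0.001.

0.547

Cells: a = 484, b = 2956, c = 632, d = 1827.
Risk in exposed = 484/3440 = 0.14070; risk in unexposed = 632/2459 = 0.25702.
RR = 0.14070 / 0.25702 = 0.54743
The risk is 45% lower among the exposed than among the unexposed.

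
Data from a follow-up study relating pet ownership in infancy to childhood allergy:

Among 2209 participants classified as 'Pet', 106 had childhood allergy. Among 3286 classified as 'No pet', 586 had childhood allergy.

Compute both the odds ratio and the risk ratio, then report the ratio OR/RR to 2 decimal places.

0.86

From the description: a = 106, b = 2103, c = 586, d = 2700.
OR = (106·2700)/(2103·586) = 286200/1232358 = 0.23224
Risk in exposed = 106/2209 = 0.04799; risk in unexposed = 586/3286 = 0.17833; RR = 0.26908
OR/RR = 0.23224 / 0.26908 = 0.86308
The outcome is not rare, so the OR lies further from 1 than the RR.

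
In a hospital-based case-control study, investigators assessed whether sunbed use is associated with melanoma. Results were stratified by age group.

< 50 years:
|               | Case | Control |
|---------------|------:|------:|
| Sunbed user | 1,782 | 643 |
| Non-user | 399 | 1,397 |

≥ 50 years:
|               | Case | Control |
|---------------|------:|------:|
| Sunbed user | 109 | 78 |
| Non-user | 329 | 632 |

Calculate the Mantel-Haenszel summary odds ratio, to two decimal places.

7.82

OR_MH = Σ(aᵢdᵢ/nᵢ) / Σ(bᵢcᵢ/nᵢ), where nᵢ is the stratum total.
Stratum 1 (< 50 years): n = 4221; a·d/n = 1782·1397/4221 = 589.7783; b·c/n = 643·399/4221 = 60.7811
Stratum 2 (≥ 50 years): n = 1148; a·d/n = 109·632/1148 = 60.0070; b·c/n = 78·329/1148 = 22.3537
OR_MH = (589.7783 + 60.0070) / (60.7811 + 22.3537) = 649.7852 / 83.1348 = 7.81605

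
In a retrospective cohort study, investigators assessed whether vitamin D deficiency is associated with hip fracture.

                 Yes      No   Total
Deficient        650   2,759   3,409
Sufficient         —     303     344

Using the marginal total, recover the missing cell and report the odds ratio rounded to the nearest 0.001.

1.741

The missing cell is in the unexposed row: 344 − 303 = 41.
So a = 650, b = 2759, c = 41, d = 303.
OR = (a·d)/(b·c) = (650 × 303) / (2759 × 41) = 196950 / 113119 = 1.74109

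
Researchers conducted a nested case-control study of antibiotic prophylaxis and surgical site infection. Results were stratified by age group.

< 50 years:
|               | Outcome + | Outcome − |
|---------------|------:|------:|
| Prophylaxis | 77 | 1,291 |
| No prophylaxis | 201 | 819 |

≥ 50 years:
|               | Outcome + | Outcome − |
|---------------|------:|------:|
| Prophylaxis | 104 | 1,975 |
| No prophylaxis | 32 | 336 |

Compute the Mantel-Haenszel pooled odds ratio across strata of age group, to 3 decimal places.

0.303

OR_MH = Σ(aᵢdᵢ/nᵢ) / Σ(bᵢcᵢ/nᵢ), where nᵢ is the stratum total.
Stratum 1 (< 50 years): n = 2388; a·d/n = 77·819/2388 = 26.4083; b·c/n = 1291·201/2388 = 108.6646
Stratum 2 (≥ 50 years): n = 2447; a·d/n = 104·336/2447 = 14.2803; b·c/n = 1975·32/2447 = 25.8275
OR_MH = (26.4083 + 14.2803) / (108.6646 + 25.8275) = 40.6886 / 134.4921 = 0.30254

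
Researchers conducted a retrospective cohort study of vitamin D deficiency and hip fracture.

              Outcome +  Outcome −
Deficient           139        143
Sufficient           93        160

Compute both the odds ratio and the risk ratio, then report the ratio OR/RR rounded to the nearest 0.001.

Cells: a = 139, b = 143, c = 93, d = 160.
OR = (139·160)/(143·93) = 22240/13299 = 1.67231
Risk in exposed = 139/282 = 0.49291; risk in unexposed = 93/253 = 0.36759; RR = 1.34092
OR/RR = 1.67231 / 1.34092 = 1.24713
The outcome is not rare, so the OR lies further from 1 than the RR.

1.247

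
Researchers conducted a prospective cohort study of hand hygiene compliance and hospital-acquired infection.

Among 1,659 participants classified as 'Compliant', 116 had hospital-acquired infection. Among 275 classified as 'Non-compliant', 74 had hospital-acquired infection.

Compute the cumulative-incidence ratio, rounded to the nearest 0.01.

From the description: a = 116, b = 1543, c = 74, d = 201.
Risk in exposed = 116/1659 = 0.06992; risk in unexposed = 74/275 = 0.26909.
RR = 0.06992 / 0.26909 = 0.25984
The risk is 74% lower among the exposed than among the unexposed.

0.26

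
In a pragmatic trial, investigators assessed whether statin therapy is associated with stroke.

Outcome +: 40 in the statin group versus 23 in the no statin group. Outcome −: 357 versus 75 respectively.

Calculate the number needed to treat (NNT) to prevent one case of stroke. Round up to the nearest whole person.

Risk in treated group = 40/397 = 0.10076; risk in control = 23/98 = 0.23469.
Absolute risk reduction = 0.23469 − 0.10076 = 0.13394
NNT = 1 / ARR = 1 / 0.13394 = 7.466 → round up → 8

8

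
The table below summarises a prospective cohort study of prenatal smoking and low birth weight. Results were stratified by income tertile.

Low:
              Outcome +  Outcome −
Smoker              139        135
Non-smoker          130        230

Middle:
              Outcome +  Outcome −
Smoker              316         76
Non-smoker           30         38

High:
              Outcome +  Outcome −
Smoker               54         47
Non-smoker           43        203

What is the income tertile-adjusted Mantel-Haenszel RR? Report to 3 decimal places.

1.739

RR_MH = Σ(aᵢ·n₀ᵢ/nᵢ) / Σ(cᵢ·n₁ᵢ/nᵢ), with n₁ᵢ = aᵢ+bᵢ (exposed), n₀ᵢ = cᵢ+dᵢ (unexposed), nᵢ = n₁ᵢ+n₀ᵢ.
Stratum 1 (Low): n₁ = 274, n₀ = 360, n = 634; a·n₀/n = 139·360/634 = 78.9274; c·n₁/n = 130·274/634 = 56.1830
Stratum 2 (Middle): n₁ = 392, n₀ = 68, n = 460; a·n₀/n = 316·68/460 = 46.7130; c·n₁/n = 30·392/460 = 25.5652
Stratum 3 (High): n₁ = 101, n₀ = 246, n = 347; a·n₀/n = 54·246/347 = 38.2824; c·n₁/n = 43·101/347 = 12.5159
RR_MH = (78.9274 + 46.7130 + 38.2824) / (56.1830 + 25.5652 + 12.5159) = 163.9229 / 94.2640 = 1.73898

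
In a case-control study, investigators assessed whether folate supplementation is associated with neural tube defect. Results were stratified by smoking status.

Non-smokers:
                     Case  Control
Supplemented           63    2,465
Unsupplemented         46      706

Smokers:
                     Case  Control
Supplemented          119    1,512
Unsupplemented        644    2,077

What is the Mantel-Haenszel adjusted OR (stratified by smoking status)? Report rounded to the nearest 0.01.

0.27

OR_MH = Σ(aᵢdᵢ/nᵢ) / Σ(bᵢcᵢ/nᵢ), where nᵢ is the stratum total.
Stratum 1 (Non-smokers): n = 3280; a·d/n = 63·706/3280 = 13.5604; b·c/n = 2465·46/3280 = 34.5701
Stratum 2 (Smokers): n = 4352; a·d/n = 119·2077/4352 = 56.7930; b·c/n = 1512·644/4352 = 223.7426
OR_MH = (13.5604 + 56.7930) / (34.5701 + 223.7426) = 70.3533 / 258.3128 = 0.27236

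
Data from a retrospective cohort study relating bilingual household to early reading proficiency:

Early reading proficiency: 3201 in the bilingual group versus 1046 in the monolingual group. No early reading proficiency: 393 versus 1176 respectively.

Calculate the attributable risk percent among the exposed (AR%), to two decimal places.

47.15

From the description: a = 3201, b = 393, c = 1046, d = 1176.
Risk in exposed = 3201/3594 = 0.89065; risk in unexposed = 1046/2222 = 0.47075.
RR = 0.89065/0.47075 = 1.89199
AR% = (RR − 1)/RR × 100 = (1.89199 − 1)/1.89199 × 100 = 47.1457%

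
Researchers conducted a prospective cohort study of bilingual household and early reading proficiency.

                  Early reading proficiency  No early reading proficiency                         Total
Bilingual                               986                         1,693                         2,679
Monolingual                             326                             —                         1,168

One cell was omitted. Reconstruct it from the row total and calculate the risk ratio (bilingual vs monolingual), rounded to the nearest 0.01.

The missing cell is in the unexposed row: 1168 − 326 = 842.
So a = 986, b = 1693, c = 326, d = 842.
RR = [a/(a+b)] / [c/(c+d)] = (986/2679) / (326/1168) = 0.36805/0.27911 = 1.31865

1.32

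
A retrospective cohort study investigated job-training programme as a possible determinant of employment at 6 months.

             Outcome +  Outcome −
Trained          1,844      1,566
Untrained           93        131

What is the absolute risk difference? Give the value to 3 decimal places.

0.126

Cells: a = 1844, b = 1566, c = 93, d = 131.
Risk in exposed = 1844/3410 = 0.540762; risk in unexposed = 93/224 = 0.415179.
Risk difference = 0.540762 − 0.415179 = 0.125584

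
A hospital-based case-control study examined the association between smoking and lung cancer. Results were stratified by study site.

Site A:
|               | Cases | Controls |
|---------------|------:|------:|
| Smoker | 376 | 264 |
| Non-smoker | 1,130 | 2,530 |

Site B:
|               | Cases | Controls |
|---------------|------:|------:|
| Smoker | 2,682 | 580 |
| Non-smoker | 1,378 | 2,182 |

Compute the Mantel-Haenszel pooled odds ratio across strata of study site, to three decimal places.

OR_MH = Σ(aᵢdᵢ/nᵢ) / Σ(bᵢcᵢ/nᵢ), where nᵢ is the stratum total.
Stratum 1 (Site A): n = 4300; a·d/n = 376·2530/4300 = 221.2279; b·c/n = 264·1130/4300 = 69.3767
Stratum 2 (Site B): n = 6822; a·d/n = 2682·2182/6822 = 857.8311; b·c/n = 580·1378/6822 = 117.1563
OR_MH = (221.2279 + 857.8311) / (69.3767 + 117.1563) = 1079.0590 / 186.5330 = 5.78482

5.785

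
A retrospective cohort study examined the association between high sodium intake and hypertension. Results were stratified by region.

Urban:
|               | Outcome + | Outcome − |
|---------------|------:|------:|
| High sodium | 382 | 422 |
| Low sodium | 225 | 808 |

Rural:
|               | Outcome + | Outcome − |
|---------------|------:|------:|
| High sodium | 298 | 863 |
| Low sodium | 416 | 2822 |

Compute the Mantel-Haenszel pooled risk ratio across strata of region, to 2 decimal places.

RR_MH = Σ(aᵢ·n₀ᵢ/nᵢ) / Σ(cᵢ·n₁ᵢ/nᵢ), with n₁ᵢ = aᵢ+bᵢ (exposed), n₀ᵢ = cᵢ+dᵢ (unexposed), nᵢ = n₁ᵢ+n₀ᵢ.
Stratum 1 (Urban): n₁ = 804, n₀ = 1033, n = 1837; a·n₀/n = 382·1033/1837 = 214.8100; c·n₁/n = 225·804/1837 = 98.4758
Stratum 2 (Rural): n₁ = 1161, n₀ = 3238, n = 4399; a·n₀/n = 298·3238/4399 = 219.3508; c·n₁/n = 416·1161/4399 = 109.7922
RR_MH = (214.8100 + 219.3508) / (98.4758 + 109.7922) = 434.1608 / 208.2680 = 2.08463

2.08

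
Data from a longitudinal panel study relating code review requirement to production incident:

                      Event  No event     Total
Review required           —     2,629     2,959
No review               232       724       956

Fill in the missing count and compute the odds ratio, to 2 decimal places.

The missing cell is in the exposed row: 2959 − 2629 = 330.
So a = 330, b = 2629, c = 232, d = 724.
OR = (a·d)/(b·c) = (330 × 724) / (2629 × 232) = 238920 / 609928 = 0.39172

0.39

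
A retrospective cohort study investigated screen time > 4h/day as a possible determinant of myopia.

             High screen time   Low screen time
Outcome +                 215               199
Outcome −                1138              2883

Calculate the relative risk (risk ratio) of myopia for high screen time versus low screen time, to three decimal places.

Reading the table with exposure as columns: a = 215 (High screen time, case), b = 1138 (High screen time, non-case), c = 199 (Low screen time, case), d = 2883.
Risk in exposed = 215/1353 = 0.15891; risk in unexposed = 199/3082 = 0.06457.
RR = 0.15891 / 0.06457 = 2.46105
The risk among the exposed is 2.46 times that among the unexposed.

2.461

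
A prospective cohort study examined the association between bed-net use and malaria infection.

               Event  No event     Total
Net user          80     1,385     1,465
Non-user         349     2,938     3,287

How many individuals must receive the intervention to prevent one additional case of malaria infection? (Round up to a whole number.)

20

Risk in treated group = 80/1465 = 0.05461; risk in control = 349/3287 = 0.10618.
Absolute risk reduction = 0.10618 − 0.05461 = 0.05157
NNT = 1 / ARR = 1 / 0.05157 = 19.392 → round up → 20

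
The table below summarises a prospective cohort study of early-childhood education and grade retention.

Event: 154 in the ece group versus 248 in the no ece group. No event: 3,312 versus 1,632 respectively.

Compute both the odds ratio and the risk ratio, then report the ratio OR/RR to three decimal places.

From the description: a = 154, b = 3312, c = 248, d = 1632.
OR = (154·1632)/(3312·248) = 251328/821376 = 0.30598
Risk in exposed = 154/3466 = 0.04443; risk in unexposed = 248/1880 = 0.13191; RR = 0.33682
OR/RR = 0.30598 / 0.33682 = 0.90845
The outcome is not rare, so the OR lies further from 1 than the RR.

0.908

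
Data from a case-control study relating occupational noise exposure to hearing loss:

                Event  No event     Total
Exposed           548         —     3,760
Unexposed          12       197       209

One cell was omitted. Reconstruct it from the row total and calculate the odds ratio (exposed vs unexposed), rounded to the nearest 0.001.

The missing cell is in the exposed row: 3760 − 548 = 3212.
So a = 548, b = 3212, c = 12, d = 197.
OR = (a·d)/(b·c) = (548 × 197) / (3212 × 12) = 107956 / 38544 = 2.80085

2.801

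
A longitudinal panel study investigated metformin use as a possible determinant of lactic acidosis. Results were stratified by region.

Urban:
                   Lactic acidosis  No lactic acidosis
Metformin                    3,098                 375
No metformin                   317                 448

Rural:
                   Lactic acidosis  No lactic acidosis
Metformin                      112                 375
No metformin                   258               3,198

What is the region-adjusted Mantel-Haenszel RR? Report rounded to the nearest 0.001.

RR_MH = Σ(aᵢ·n₀ᵢ/nᵢ) / Σ(cᵢ·n₁ᵢ/nᵢ), with n₁ᵢ = aᵢ+bᵢ (exposed), n₀ᵢ = cᵢ+dᵢ (unexposed), nᵢ = n₁ᵢ+n₀ᵢ.
Stratum 1 (Urban): n₁ = 3473, n₀ = 765, n = 4238; a·n₀/n = 3098·765/4238 = 559.2190; c·n₁/n = 317·3473/4238 = 259.7784
Stratum 2 (Rural): n₁ = 487, n₀ = 3456, n = 3943; a·n₀/n = 112·3456/3943 = 98.1669; c·n₁/n = 258·487/3943 = 31.8656
RR_MH = (559.2190 + 98.1669) / (259.7784 + 31.8656) = 657.3858 / 291.6440 = 2.25407

2.254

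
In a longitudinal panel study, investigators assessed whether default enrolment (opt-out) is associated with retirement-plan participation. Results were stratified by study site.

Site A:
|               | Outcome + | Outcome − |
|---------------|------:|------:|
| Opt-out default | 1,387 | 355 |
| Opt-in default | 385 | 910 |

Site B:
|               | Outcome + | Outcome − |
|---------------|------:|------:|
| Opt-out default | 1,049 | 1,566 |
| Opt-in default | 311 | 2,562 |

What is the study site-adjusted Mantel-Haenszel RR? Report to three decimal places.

RR_MH = Σ(aᵢ·n₀ᵢ/nᵢ) / Σ(cᵢ·n₁ᵢ/nᵢ), with n₁ᵢ = aᵢ+bᵢ (exposed), n₀ᵢ = cᵢ+dᵢ (unexposed), nᵢ = n₁ᵢ+n₀ᵢ.
Stratum 1 (Site A): n₁ = 1742, n₀ = 1295, n = 3037; a·n₀/n = 1387·1295/3037 = 591.4274; c·n₁/n = 385·1742/3037 = 220.8331
Stratum 2 (Site B): n₁ = 2615, n₀ = 2873, n = 5488; a·n₀/n = 1049·2873/5488 = 549.1576; c·n₁/n = 311·2615/5488 = 148.1897
RR_MH = (591.4274 + 549.1576) / (220.8331 + 148.1897) = 1140.5850 / 369.0227 = 3.09083

3.091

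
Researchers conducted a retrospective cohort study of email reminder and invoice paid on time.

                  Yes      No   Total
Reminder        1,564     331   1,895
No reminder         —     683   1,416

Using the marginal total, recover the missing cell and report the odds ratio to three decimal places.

4.403

The missing cell is in the unexposed row: 1416 − 683 = 733.
So a = 1564, b = 331, c = 733, d = 683.
OR = (a·d)/(b·c) = (1564 × 683) / (331 × 733) = 1068212 / 242623 = 4.40276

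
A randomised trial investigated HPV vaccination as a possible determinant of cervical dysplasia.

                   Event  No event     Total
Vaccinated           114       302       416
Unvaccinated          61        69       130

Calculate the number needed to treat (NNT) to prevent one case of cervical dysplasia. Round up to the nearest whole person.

Risk in treated group = 114/416 = 0.27404; risk in control = 61/130 = 0.46923.
Absolute risk reduction = 0.46923 − 0.27404 = 0.19519
NNT = 1 / ARR = 1 / 0.19519 = 5.123 → round up → 6

6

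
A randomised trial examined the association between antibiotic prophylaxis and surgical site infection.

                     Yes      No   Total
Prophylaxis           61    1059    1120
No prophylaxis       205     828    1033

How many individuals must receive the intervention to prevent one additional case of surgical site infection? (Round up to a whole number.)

7

Risk in treated group = 61/1120 = 0.05446; risk in control = 205/1033 = 0.19845.
Absolute risk reduction = 0.19845 − 0.05446 = 0.14399
NNT = 1 / ARR = 1 / 0.14399 = 6.945 → round up → 7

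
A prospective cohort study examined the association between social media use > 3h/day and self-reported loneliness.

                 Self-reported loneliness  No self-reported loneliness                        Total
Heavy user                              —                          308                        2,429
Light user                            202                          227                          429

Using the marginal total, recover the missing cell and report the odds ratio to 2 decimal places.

7.74

The missing cell is in the exposed row: 2429 − 308 = 2121.
So a = 2121, b = 308, c = 202, d = 227.
OR = (a·d)/(b·c) = (2121 × 227) / (308 × 202) = 481467 / 62216 = 7.73864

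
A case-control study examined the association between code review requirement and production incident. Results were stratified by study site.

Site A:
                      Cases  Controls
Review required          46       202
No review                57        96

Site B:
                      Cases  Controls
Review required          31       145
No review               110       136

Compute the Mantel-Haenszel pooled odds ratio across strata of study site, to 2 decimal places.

0.32

OR_MH = Σ(aᵢdᵢ/nᵢ) / Σ(bᵢcᵢ/nᵢ), where nᵢ is the stratum total.
Stratum 1 (Site A): n = 401; a·d/n = 46·96/401 = 11.0125; b·c/n = 202·57/401 = 28.7132
Stratum 2 (Site B): n = 422; a·d/n = 31·136/422 = 9.9905; b·c/n = 145·110/422 = 37.7962
OR_MH = (11.0125 + 9.9905) / (28.7132 + 37.7962) = 21.0030 / 66.5094 = 0.31579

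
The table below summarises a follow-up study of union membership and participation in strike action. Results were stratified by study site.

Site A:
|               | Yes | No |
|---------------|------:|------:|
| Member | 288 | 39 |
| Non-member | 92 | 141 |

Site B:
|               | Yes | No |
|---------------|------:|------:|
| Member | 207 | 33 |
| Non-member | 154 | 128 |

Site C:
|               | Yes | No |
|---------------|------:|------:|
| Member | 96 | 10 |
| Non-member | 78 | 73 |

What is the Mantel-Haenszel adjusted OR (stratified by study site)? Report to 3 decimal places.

7.850

OR_MH = Σ(aᵢdᵢ/nᵢ) / Σ(bᵢcᵢ/nᵢ), where nᵢ is the stratum total.
Stratum 1 (Site A): n = 560; a·d/n = 288·141/560 = 72.5143; b·c/n = 39·92/560 = 6.4071
Stratum 2 (Site B): n = 522; a·d/n = 207·128/522 = 50.7586; b·c/n = 33·154/522 = 9.7356
Stratum 3 (Site C): n = 257; a·d/n = 96·73/257 = 27.2685; b·c/n = 10·78/257 = 3.0350
OR_MH = (72.5143 + 50.7586 + 27.2685) / (6.4071 + 9.7356 + 3.0350) = 150.5414 / 19.1778 = 7.84978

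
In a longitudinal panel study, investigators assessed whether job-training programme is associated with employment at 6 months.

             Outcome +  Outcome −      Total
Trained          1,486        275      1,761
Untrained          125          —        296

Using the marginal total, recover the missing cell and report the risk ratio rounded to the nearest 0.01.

2.00

The missing cell is in the unexposed row: 296 − 125 = 171.
So a = 1486, b = 275, c = 125, d = 171.
RR = [a/(a+b)] / [c/(c+d)] = (1486/1761) / (125/296) = 0.84384/0.42230 = 1.99821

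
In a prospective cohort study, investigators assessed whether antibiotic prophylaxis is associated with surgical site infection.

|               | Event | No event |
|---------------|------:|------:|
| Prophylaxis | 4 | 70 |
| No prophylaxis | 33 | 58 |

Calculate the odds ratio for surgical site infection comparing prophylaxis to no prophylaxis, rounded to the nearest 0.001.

Cells: a = 4, b = 70, c = 33, d = 58.
OR = (a·d)/(b·c) = (4 × 58) / (70 × 33) = 232 / 2310 = 0.10043
Exposure is associated with lower odds of surgical site infection (OR = 0.10 < 1).

0.100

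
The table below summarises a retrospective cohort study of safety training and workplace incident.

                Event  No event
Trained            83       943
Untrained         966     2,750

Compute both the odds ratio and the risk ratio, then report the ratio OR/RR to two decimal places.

0.81

Cells: a = 83, b = 943, c = 966, d = 2750.
OR = (83·2750)/(943·966) = 228250/910938 = 0.25057
Risk in exposed = 83/1026 = 0.08090; risk in unexposed = 966/3716 = 0.25996; RR = 0.31119
OR/RR = 0.25057 / 0.31119 = 0.80518
The outcome is not rare, so the OR lies further from 1 than the RR.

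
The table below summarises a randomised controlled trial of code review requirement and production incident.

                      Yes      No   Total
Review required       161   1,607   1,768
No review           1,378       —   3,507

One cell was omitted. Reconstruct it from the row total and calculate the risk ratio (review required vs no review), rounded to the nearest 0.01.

The missing cell is in the unexposed row: 3507 − 1378 = 2129.
So a = 161, b = 1607, c = 1378, d = 2129.
RR = [a/(a+b)] / [c/(c+d)] = (161/1768) / (1378/3507) = 0.09106/0.39293 = 0.23176

0.23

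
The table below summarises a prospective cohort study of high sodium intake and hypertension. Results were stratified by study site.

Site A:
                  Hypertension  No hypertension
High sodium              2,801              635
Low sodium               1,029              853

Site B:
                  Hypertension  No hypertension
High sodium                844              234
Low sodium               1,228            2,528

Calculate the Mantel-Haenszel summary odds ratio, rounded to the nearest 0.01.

OR_MH = Σ(aᵢdᵢ/nᵢ) / Σ(bᵢcᵢ/nᵢ), where nᵢ is the stratum total.
Stratum 1 (Site A): n = 5318; a·d/n = 2801·853/5318 = 449.2766; b·c/n = 635·1029/5318 = 122.8686
Stratum 2 (Site B): n = 4834; a·d/n = 844·2528/4834 = 441.3802; b·c/n = 234·1228/4834 = 59.4439
OR_MH = (449.2766 + 441.3802) / (122.8686 + 59.4439) = 890.6568 / 182.3125 = 4.88533

4.89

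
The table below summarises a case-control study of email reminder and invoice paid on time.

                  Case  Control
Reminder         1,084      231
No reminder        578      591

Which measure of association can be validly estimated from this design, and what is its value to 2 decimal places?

Cells: a = 1084, b = 231, c = 578, d = 591.
This is a case-control study: participants were sampled on outcome status, so risks in the source population cannot be estimated directly — relative risk is not valid here. The odds ratio is the appropriate measure.
OR = (a·d)/(b·c) = (1084 × 591) / (231 × 578) = 640644 / 133518 = 4.79818

4.80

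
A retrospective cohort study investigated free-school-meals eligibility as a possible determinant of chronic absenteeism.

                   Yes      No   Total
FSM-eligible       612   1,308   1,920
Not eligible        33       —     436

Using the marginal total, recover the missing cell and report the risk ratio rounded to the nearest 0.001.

The missing cell is in the unexposed row: 436 − 33 = 403.
So a = 612, b = 1308, c = 33, d = 403.
RR = [a/(a+b)] / [c/(c+d)] = (612/1920) / (33/436) = 0.31875/0.07569 = 4.21136

4.211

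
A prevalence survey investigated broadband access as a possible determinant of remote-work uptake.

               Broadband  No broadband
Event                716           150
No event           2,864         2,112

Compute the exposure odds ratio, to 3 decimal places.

Reading the table with exposure as columns: a = 716 (Broadband, case), b = 2864 (Broadband, non-case), c = 150 (No broadband, case), d = 2112.
OR = (a·d)/(b·c) = (716 × 2112) / (2864 × 150) = 1512192 / 429600 = 3.52000
The odds of remote-work uptake are about 3.52 times as high in the broadband group.

3.520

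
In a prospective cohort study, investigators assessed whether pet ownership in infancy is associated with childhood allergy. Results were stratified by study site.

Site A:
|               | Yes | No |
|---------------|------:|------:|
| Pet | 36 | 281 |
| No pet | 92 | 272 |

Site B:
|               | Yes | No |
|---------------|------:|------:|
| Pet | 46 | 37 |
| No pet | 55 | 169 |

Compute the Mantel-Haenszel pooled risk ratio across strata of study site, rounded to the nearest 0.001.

RR_MH = Σ(aᵢ·n₀ᵢ/nᵢ) / Σ(cᵢ·n₁ᵢ/nᵢ), with n₁ᵢ = aᵢ+bᵢ (exposed), n₀ᵢ = cᵢ+dᵢ (unexposed), nᵢ = n₁ᵢ+n₀ᵢ.
Stratum 1 (Site A): n₁ = 317, n₀ = 364, n = 681; a·n₀/n = 36·364/681 = 19.2423; c·n₁/n = 92·317/681 = 42.8253
Stratum 2 (Site B): n₁ = 83, n₀ = 224, n = 307; a·n₀/n = 46·224/307 = 33.5635; c·n₁/n = 55·83/307 = 14.8697
RR_MH = (19.2423 + 33.5635) / (42.8253 + 14.8697) = 52.8058 / 57.6950 = 0.91526

0.915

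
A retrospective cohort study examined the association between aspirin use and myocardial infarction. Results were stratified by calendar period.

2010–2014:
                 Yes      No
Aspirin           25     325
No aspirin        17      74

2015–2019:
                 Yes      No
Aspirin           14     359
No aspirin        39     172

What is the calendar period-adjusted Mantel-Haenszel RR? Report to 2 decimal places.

0.27

RR_MH = Σ(aᵢ·n₀ᵢ/nᵢ) / Σ(cᵢ·n₁ᵢ/nᵢ), with n₁ᵢ = aᵢ+bᵢ (exposed), n₀ᵢ = cᵢ+dᵢ (unexposed), nᵢ = n₁ᵢ+n₀ᵢ.
Stratum 1 (2010–2014): n₁ = 350, n₀ = 91, n = 441; a·n₀/n = 25·91/441 = 5.1587; c·n₁/n = 17·350/441 = 13.4921
Stratum 2 (2015–2019): n₁ = 373, n₀ = 211, n = 584; a·n₀/n = 14·211/584 = 5.0582; c·n₁/n = 39·373/584 = 24.9092
RR_MH = (5.1587 + 5.0582) / (13.4921 + 24.9092) = 10.2169 / 38.4013 = 0.26606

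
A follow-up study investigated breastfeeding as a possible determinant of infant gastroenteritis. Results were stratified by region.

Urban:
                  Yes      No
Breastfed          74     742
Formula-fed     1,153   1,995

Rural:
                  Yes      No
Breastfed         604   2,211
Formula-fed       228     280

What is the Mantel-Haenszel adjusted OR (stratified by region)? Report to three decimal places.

OR_MH = Σ(aᵢdᵢ/nᵢ) / Σ(bᵢcᵢ/nᵢ), where nᵢ is the stratum total.
Stratum 1 (Urban): n = 3964; a·d/n = 74·1995/3964 = 37.2427; b·c/n = 742·1153/3964 = 215.8239
Stratum 2 (Rural): n = 3323; a·d/n = 604·280/3323 = 50.8938; b·c/n = 2211·228/3323 = 151.7027
OR_MH = (37.2427 + 50.8938) / (215.8239 + 151.7027) = 88.1365 / 367.5266 = 0.23981

0.240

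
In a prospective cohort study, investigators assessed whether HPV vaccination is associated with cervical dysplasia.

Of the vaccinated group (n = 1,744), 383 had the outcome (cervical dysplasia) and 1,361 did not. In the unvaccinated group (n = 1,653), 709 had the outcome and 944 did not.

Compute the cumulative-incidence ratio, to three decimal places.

0.512

From the description: a = 383, b = 1361, c = 709, d = 944.
Risk in exposed = 383/1744 = 0.21961; risk in unexposed = 709/1653 = 0.42892.
RR = 0.21961 / 0.42892 = 0.51201
The risk is 49% lower among the exposed than among the unexposed.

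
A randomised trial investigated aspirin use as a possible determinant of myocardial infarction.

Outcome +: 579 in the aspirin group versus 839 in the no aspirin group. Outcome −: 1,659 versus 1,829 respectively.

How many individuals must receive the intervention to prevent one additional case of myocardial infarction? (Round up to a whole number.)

Risk in treated group = 579/2238 = 0.25871; risk in control = 839/2668 = 0.31447.
Absolute risk reduction = 0.31447 − 0.25871 = 0.05575
NNT = 1 / ARR = 1 / 0.05575 = 17.936 → round up → 18

18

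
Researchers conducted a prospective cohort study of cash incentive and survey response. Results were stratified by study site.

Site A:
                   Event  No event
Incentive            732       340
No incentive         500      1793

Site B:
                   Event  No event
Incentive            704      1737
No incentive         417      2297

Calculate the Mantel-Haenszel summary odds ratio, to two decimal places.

OR_MH = Σ(aᵢdᵢ/nᵢ) / Σ(bᵢcᵢ/nᵢ), where nᵢ is the stratum total.
Stratum 1 (Site A): n = 3365; a·d/n = 732·1793/3365 = 390.0374; b·c/n = 340·500/3365 = 50.5201
Stratum 2 (Site B): n = 5155; a·d/n = 704·2297/5155 = 313.6931; b·c/n = 1737·417/5155 = 140.5100
OR_MH = (390.0374 + 313.6931) / (50.5201 + 140.5100) = 703.7306 / 191.0300 = 3.68387

3.68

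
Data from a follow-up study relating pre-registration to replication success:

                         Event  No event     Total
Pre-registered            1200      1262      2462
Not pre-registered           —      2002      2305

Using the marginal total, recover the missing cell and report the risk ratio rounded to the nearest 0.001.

3.708

The missing cell is in the unexposed row: 2305 − 2002 = 303.
So a = 1200, b = 1262, c = 303, d = 2002.
RR = [a/(a+b)] / [c/(c+d)] = (1200/2462) / (303/2305) = 0.48741/0.13145 = 3.70784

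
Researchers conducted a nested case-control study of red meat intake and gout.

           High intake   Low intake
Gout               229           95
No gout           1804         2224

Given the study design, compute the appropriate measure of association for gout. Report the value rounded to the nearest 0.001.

2.972

Reading the table with exposure as columns: a = 229 (High intake, case), b = 1804 (High intake, non-case), c = 95 (Low intake, case), d = 2224.
This is a nested case-control study: participants were sampled on outcome status, so risks in the source population cannot be estimated directly — relative risk is not valid here. The odds ratio is the appropriate measure.
OR = (a·d)/(b·c) = (229 × 2224) / (1804 × 95) = 509296 / 171380 = 2.97174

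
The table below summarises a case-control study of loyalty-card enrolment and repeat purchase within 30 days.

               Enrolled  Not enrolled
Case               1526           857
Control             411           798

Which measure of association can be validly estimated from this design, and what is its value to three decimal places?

Reading the table with exposure as columns: a = 1526 (Enrolled, case), b = 411 (Enrolled, non-case), c = 857 (Not enrolled, case), d = 798.
This is a case-control study: participants were sampled on outcome status, so risks in the source population cannot be estimated directly — relative risk is not valid here. The odds ratio is the appropriate measure.
OR = (a·d)/(b·c) = (1526 × 798) / (411 × 857) = 1217748 / 352227 = 3.45728

3.457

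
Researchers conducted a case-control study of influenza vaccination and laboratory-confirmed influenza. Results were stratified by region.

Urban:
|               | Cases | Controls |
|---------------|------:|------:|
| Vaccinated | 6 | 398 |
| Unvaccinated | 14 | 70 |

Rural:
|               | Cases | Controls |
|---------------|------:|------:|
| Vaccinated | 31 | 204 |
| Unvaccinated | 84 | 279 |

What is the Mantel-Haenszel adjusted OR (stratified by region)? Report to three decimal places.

OR_MH = Σ(aᵢdᵢ/nᵢ) / Σ(bᵢcᵢ/nᵢ), where nᵢ is the stratum total.
Stratum 1 (Urban): n = 488; a·d/n = 6·70/488 = 0.8607; b·c/n = 398·14/488 = 11.4180
Stratum 2 (Rural): n = 598; a·d/n = 31·279/598 = 14.4632; b·c/n = 204·84/598 = 28.6555
OR_MH = (0.8607 + 14.4632) / (11.4180 + 28.6555) = 15.3239 / 40.0736 = 0.38239

0.382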